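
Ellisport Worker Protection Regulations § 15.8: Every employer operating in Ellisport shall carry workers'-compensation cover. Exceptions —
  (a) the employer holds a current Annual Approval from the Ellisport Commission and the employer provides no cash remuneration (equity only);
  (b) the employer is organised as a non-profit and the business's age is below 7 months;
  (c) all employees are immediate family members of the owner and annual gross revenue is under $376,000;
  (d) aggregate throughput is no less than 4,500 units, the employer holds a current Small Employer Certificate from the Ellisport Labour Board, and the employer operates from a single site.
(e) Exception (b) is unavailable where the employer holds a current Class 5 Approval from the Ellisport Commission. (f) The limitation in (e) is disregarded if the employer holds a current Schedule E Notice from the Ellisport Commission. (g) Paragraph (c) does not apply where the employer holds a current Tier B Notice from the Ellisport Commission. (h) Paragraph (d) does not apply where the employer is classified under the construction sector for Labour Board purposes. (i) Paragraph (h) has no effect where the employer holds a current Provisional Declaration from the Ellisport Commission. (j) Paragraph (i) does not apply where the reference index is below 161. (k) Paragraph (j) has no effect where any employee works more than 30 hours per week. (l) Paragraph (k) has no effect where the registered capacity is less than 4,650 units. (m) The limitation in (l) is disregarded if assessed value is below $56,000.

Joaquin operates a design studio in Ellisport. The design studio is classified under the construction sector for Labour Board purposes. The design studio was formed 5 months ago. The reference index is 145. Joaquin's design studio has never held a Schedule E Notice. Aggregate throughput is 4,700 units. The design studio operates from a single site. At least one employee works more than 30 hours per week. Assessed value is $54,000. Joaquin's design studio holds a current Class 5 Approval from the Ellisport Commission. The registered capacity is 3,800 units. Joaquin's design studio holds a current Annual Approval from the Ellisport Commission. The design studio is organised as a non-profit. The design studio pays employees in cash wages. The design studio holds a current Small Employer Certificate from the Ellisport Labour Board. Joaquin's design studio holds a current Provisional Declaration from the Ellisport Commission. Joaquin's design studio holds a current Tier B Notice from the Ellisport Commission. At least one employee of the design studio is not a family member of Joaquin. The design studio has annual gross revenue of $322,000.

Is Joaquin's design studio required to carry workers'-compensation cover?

No — exception (d) applies; Joaquin's design studio is not required to carry workers'-compensation cover.

Exception (a) fails — employees are paid cash wages.
Exception (b)'s conditions are all satisfied: the employer is a non-profit; the business's age is 5 months, below the 7 months limit. However, paragraphs (e)–(f) must be considered: (e) operates against (b): a current Class 5 Approval is held. (f), which would lift (e), is inapplicable — there is no Schedule E Notice in force. So (b) is unavailable.
Exception (c) requires that all employees are immediate family members of the owner; but at least one employee is not a family member, so (c) is unavailable.
Exception (d) is satisfied on its face — aggregate throughput is 4,700 units, meeting the 4,500 units threshold; a current Small Employer Certificate is held; the employer operates from a single site. Applying paragraphs (h)–(m): (h) would limit (d) — the design studio is classified under the construction sector — but (i) sets (h) aside: (i) applies — a current Provisional Declaration is held. (j) would limit (i) — the reference index is 145, below the 161 limit — but (k) sets (j) aside: (k) operates — at least one employee exceeds 30 hours/week. (l) would limit (k) — the registered capacity is 3,800 units, less than the 4,650 units limit — but (m) sets (l) aside: (m) is triggered — assessed value is $54,000, below the $56,000 limit. Exception (d) stands.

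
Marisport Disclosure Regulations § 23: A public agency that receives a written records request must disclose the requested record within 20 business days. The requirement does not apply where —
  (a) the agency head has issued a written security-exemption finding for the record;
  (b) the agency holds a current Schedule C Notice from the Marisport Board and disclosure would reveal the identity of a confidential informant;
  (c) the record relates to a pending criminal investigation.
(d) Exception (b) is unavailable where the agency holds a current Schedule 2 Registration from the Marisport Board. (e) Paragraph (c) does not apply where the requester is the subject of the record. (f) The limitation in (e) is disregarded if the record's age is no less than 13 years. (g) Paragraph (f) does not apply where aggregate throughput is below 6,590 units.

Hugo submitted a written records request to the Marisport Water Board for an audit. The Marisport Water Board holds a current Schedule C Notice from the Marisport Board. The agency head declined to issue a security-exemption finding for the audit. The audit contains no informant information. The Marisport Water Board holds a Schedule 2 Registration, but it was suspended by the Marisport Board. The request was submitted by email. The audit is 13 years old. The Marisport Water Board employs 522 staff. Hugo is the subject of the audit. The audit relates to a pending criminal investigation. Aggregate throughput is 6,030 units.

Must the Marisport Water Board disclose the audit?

Exception (a) fails — the agency head declined to issue a security-exemption finding.
Exception (b) does not apply: the audit contains no informant information.
Exception (c)'s conditions are all satisfied: the audit relates to a pending investigation. However, paragraphs (e)–(g) must be considered: (e) is engaged — Hugo is the subject of the audit. (f) would limit (e) — the record's age is 13 years, meeting the 13 years threshold — but (g) sets (f) aside: (g) applies — aggregate throughput is 6,030 units, below the 6,590 units limit. So (c) is unavailable.
No exception is made out. the Marisport Water Board falls within the general rule.

Yes — the Marisport Water Board must disclose the audit.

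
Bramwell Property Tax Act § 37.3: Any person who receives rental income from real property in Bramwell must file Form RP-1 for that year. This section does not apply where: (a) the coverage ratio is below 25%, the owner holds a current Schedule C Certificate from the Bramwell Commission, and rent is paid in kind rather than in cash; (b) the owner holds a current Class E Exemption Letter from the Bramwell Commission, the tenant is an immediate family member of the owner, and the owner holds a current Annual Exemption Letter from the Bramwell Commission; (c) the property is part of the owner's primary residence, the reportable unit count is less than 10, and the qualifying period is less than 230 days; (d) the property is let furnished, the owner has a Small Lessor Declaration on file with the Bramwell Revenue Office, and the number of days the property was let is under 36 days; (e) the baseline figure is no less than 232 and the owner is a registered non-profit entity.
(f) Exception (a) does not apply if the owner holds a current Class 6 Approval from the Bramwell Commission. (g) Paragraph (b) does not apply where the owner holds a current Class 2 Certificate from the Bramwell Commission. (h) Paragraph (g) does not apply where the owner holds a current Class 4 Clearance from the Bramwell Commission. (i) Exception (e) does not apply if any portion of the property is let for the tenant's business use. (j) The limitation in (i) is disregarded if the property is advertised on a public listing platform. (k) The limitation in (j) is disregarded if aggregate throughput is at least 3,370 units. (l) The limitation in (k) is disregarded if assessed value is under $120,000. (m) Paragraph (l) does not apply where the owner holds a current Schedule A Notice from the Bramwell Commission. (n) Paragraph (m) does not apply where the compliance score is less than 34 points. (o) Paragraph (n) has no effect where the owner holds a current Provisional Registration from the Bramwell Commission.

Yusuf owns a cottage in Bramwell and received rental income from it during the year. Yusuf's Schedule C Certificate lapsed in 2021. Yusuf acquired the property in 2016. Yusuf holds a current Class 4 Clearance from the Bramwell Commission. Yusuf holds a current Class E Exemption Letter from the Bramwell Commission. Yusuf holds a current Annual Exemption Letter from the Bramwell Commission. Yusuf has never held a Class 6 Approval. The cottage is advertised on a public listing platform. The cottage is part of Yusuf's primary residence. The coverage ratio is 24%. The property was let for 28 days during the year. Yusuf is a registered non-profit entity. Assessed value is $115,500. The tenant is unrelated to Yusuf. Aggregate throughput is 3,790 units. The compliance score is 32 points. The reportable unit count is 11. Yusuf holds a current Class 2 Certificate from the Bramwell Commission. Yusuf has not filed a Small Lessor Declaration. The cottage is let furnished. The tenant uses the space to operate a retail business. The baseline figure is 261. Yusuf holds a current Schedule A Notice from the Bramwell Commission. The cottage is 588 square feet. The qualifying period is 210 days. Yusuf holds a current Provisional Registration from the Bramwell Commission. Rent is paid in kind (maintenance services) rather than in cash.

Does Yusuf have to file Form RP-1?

Exception (a) does not apply: there is no Schedule C Certificate in force.
Exception (b) does not apply: the tenant is unrelated to the owner.
Exception (c) does not apply: the reportable unit count is 11, not less than 10.
Exception (d) does not apply: no Small Lessor Declaration is on file.
Exception (e)'s conditions are all satisfied: the baseline figure is 261, meeting the 232 threshold; Yusuf is a registered non-profit. But applying paragraphs (i)–(o): (i) operates against (e): the space is let for business use. (j) operates (the property is publicly advertised), but is overridden by (k): (k) operates against (j): aggregate throughput is 3,790 units, meeting the 3,370 units threshold. (l) is triggered (assessed value is $115,500, under the $120,000 limit), but is overridden by (m): (m) applies — a current Schedule A Notice is held. (n) would limit (m) — the compliance score is 32 points, less than the 34 points limit — but (o) sets (n) aside: (o) operates against (n): a current Provisional Registration is held. Exception (e) does not apply.
No exception applies. The general rule governs.

Yes — Yusuf must file Form RP-1.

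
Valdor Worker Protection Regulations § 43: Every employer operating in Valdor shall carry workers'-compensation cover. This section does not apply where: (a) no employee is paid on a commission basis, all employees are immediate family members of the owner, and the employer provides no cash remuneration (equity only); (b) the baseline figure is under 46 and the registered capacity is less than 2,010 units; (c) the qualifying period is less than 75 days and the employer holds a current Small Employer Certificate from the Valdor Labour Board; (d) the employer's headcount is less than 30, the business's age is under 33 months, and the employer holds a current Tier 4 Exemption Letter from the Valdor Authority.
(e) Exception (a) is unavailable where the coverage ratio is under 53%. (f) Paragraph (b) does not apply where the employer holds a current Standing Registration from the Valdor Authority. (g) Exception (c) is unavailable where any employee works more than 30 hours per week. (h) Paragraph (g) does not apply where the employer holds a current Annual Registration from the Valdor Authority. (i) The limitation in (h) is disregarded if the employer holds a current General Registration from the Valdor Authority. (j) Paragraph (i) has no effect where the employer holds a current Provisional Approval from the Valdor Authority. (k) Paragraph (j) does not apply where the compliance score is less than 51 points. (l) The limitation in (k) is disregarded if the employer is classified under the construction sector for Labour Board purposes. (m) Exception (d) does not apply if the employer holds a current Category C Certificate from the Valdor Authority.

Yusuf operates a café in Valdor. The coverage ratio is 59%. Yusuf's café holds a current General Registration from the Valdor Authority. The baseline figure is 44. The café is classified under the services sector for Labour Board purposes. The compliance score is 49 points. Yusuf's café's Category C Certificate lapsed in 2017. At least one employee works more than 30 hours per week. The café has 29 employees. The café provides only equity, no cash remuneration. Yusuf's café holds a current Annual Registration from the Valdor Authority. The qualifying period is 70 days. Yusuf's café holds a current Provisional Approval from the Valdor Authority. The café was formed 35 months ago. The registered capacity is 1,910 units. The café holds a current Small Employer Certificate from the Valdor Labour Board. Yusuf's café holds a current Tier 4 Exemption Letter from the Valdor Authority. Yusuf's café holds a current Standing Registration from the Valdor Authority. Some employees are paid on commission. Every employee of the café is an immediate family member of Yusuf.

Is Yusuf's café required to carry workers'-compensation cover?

Yes — Yusuf's café must carry workers'-compensation cover.

Exception (a) fails — some employees are paid on commission.
All of (b)'s requirements are met (the baseline figure is 44, under the 46 limit; the registered capacity is 1,910 units, less than the 2,010 units limit). But applying paragraph (f): (f) operates against (b): a current Standing Registration is held. Exception (b) does not apply.
Exception (c): the qualifying period is 70 days, less than the 75 days limit; a current Small Employer Certificate is held — every condition holds. But applying paragraphs (g)–(l): (g) operates against (c): at least one employee exceeds 30 hours/week. (h) is triggered (a current Annual Registration is held), but is itself disapplied by (i): (i) applies — a current General Registration is held. (j) applies (a current Provisional Approval is held), but is overridden by (k): (k) operates against (j): the compliance score is 49 points, less than the 51 points limit. (l) is not triggered (the café is classified under the services sector), so (k) stands. So (c) is unavailable.
Exception (d) fails — the business's age is 35 months, not under 33 months.
No exception is made out. Yusuf's café falls within the general rule.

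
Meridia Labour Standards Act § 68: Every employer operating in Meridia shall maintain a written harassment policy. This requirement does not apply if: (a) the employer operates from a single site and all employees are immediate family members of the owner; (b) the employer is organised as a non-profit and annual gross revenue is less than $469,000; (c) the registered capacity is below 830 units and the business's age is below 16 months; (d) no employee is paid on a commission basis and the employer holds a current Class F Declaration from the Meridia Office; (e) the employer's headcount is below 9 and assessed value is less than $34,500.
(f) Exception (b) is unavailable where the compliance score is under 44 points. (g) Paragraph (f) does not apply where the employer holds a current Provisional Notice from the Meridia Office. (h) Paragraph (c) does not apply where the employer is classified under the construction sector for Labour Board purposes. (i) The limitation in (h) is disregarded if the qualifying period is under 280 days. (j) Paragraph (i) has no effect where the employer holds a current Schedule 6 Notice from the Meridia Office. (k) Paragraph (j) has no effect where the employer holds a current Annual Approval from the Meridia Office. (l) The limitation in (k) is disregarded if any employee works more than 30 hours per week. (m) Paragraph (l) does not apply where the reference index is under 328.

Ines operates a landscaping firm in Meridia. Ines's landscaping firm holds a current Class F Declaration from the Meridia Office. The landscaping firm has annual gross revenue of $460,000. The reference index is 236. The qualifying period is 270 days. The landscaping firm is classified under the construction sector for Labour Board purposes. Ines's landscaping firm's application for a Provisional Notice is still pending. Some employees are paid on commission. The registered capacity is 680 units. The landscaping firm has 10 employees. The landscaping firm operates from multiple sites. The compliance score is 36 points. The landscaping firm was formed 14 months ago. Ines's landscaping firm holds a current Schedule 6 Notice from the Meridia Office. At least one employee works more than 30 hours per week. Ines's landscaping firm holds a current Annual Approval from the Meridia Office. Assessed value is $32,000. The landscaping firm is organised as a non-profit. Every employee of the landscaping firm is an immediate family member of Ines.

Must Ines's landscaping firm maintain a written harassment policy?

Exception (a) does not apply: the employer operates from multiple sites.
Exception (b): the employer is a non-profit; annual gross revenue is $460,000, less than the $469,000 limit — every condition holds. Turning to paragraphs (f)–(g): (f) operates against (b): the compliance score is 36 points, under the 44 points limit. (g) is not engaged (there is no Provisional Notice in force), so (f) stands. So (b) is unavailable.
Exception (c)'s conditions are all satisfied: the registered capacity is 680 units, below the 830 units limit; the business's age is 14 months, below the 16 months limit. As to paragraphs (h)–(m): (h) operates (the landscaping firm is classified under the construction sector), but is displaced by (i): (i) applies — the qualifying period is 270 days, under the 280 days limit. (j) would limit (i) — a current Schedule 6 Notice is held — but (k) sets (j) aside: (k) is triggered — a current Annual Approval is held. (l) is triggered (at least one employee exceeds 30 hours/week), but is itself disapplied by (m): (m) is triggered — the reference index is 236, under the 328 limit. (c) remains available.
Exception (d) does not apply: some employees are paid on commission.
Exception (e) fails — the employer's headcount is 10, not below 9.

No — exception (c) applies; Ines's landscaping firm is not required to maintain a written harassment policy.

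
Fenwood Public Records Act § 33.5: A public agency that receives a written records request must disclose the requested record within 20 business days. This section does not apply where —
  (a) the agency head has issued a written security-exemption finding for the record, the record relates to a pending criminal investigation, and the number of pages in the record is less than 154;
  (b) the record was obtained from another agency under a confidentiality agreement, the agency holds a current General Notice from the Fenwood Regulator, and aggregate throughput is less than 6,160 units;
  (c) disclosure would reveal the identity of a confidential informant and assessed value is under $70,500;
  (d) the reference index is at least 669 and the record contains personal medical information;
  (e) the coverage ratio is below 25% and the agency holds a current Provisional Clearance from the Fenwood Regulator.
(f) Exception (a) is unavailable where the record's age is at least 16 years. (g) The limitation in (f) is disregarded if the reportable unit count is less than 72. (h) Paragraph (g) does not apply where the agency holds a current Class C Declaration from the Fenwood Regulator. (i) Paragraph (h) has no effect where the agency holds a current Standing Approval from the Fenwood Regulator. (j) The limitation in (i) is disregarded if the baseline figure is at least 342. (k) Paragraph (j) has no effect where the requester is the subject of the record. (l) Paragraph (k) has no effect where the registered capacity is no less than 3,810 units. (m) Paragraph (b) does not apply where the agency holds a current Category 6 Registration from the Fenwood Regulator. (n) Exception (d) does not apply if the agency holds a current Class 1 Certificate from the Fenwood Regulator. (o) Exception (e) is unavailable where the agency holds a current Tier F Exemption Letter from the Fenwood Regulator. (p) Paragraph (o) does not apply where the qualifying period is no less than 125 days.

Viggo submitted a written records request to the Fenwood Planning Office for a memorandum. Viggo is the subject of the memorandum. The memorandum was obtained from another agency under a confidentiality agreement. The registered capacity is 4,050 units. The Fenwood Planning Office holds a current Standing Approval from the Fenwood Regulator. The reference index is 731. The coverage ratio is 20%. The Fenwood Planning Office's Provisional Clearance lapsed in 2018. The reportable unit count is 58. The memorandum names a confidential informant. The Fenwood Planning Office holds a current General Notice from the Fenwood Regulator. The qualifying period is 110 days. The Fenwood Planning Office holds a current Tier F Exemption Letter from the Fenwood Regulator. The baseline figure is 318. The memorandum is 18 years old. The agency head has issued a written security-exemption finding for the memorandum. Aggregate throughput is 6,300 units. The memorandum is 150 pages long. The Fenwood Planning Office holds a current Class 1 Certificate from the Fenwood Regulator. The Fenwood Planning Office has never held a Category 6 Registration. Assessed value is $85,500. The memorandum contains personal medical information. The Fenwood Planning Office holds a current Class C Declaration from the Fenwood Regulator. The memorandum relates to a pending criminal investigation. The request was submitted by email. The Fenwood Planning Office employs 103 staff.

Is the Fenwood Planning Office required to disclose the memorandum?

Exception (a): a written security-exemption finding has been issued; the memorandum relates to a pending investigation; the number of pages in the record is 150, less than the 154 limit — every condition holds. As to paragraphs (f)–(l): (f) is engaged (the record's age is 18 years, meeting the 16 years threshold), but is displaced by (g): (g) operates against (f): the reportable unit count is 58, less than the 72 limit. (h) would limit (g) — a current Class C Declaration is held — but (i) sets (h) aside: (i) operates against (h): a current Standing Approval is held. (j), which would lift (i), is not engaged — the baseline figure is 318, short of 342. So (a) applies.
Exception (b) requires that aggregate throughput is less than 6,160 units; but aggregate throughput is 6,300 units, not less than 6,160 units, so (b) is unavailable.
Exception (c) does not apply: assessed value is $85,500, not under $70,500.
Exception (d)'s conditions are all satisfied: the reference index is 731, meeting the 669 threshold; the memorandum contains personal medical information. But applying paragraph (n): (n) operates — a current Class 1 Certificate is held. (d) is therefore removed.
Exception (e) fails — no current Provisional Clearance is held.

No — exception (a) applies; the Fenwood Planning Office is not required to disclose the memorandum.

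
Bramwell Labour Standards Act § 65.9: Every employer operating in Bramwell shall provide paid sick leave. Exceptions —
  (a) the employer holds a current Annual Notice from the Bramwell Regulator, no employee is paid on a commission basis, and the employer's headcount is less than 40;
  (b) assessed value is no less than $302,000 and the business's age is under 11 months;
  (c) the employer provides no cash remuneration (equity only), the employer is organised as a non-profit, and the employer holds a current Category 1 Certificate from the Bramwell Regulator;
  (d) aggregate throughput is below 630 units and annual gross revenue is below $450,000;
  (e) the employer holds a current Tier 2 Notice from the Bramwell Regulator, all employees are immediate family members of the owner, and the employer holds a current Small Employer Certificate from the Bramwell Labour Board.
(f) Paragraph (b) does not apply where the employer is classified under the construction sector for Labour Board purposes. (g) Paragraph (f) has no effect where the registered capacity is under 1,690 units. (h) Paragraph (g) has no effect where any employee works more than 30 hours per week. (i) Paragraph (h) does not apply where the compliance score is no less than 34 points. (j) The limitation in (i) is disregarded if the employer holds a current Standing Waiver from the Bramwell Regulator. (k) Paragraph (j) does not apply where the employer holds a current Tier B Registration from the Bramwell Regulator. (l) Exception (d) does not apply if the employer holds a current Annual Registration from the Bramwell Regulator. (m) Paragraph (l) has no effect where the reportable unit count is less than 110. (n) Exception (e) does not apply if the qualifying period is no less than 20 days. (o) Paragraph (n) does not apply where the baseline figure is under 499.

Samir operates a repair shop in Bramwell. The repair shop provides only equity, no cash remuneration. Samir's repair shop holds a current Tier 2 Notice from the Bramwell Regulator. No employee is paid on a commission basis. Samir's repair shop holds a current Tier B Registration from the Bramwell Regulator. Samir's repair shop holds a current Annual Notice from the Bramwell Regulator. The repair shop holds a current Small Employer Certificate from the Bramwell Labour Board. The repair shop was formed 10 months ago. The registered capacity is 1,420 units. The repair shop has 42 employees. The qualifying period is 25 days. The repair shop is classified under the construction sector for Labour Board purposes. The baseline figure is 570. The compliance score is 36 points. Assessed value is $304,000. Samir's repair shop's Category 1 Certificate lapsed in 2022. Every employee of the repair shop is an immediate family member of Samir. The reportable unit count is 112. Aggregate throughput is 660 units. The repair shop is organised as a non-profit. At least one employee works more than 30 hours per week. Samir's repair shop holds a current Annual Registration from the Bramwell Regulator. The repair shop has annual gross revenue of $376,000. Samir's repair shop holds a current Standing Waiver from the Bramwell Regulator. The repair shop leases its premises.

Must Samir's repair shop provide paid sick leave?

No — exception (b) applies; Samir's repair shop is not required to provide paid sick leave.

Exception (a) does not apply: the employer's headcount is 42, not less than 40.
Exception (b)'s conditions are all satisfied: assessed value is $304,000, meeting the $302,000 threshold; the business's age is 10 months, under the 11 months limit. Considering the limiting provisions: (f) would limit (b) — the repair shop is classified under the construction sector — but (g) sets (f) aside: (g) operates against (f): the registered capacity is 1,420 units, under the 1,690 units limit. (h) is triggered (at least one employee exceeds 30 hours/week), but is itself disapplied by (i): (i) is triggered — the compliance score is 36 points, meeting the 34 points threshold. (j) is triggered (a current Standing Waiver is held), but is overridden by (k): (k) applies — a current Tier B Registration is held. So (b) applies.
Exception (c) requires that the employer holds a current Category 1 Certificate from the Bramwell Regulator; but there is no Category 1 Certificate in force, so (c) is unavailable.
Exception (d) requires that aggregate throughput is below 630 units; but aggregate throughput is 660 units, not below 630 units, so (d) is unavailable.
Exception (e) is satisfied on its face — a current Tier 2 Notice is held; every employee is an immediate family member; a current Small Employer Certificate is held. Turning to paragraphs (n)–(o): (n) operates — the qualifying period is 25 days, meeting the 20 days threshold. (o) is not triggered (the baseline figure is 570, not under 499), so (n) stands. Exception (e) does not apply.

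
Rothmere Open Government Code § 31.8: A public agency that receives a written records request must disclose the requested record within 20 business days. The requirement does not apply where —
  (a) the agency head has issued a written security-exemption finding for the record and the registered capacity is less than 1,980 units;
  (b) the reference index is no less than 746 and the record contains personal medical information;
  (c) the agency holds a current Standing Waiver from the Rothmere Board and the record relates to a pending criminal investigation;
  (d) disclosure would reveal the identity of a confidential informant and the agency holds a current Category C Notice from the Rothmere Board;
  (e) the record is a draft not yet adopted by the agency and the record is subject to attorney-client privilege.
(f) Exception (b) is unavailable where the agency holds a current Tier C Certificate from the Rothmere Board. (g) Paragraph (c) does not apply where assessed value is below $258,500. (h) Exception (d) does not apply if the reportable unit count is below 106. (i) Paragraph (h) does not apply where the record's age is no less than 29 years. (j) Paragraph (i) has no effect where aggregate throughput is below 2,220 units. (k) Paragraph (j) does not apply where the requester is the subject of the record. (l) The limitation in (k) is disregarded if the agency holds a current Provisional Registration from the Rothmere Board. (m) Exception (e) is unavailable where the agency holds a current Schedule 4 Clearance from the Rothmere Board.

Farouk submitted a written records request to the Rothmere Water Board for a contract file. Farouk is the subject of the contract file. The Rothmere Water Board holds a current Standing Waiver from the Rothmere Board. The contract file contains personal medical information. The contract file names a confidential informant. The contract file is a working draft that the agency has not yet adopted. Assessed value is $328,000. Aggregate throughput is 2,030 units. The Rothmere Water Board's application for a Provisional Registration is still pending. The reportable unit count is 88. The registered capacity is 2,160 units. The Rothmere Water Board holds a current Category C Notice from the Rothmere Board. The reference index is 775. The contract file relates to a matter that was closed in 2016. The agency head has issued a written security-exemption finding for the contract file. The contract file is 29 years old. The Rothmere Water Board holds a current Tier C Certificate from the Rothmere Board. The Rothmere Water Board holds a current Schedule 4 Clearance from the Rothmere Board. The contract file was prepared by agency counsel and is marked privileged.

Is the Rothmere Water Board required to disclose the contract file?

Exception (a) does not apply: the registered capacity is 2,160 units, not less than 1,980 units.
All of (b)'s requirements are met (the reference index is 775, meeting the 746 threshold; the contract file contains personal medical information). However, paragraph (f) must be considered: (f) operates against (b): a current Tier C Certificate is held. So (b) is unavailable.
Exception (c) does not apply: the contract file relates to a closed matter.
Exception (d): the contract file names a confidential informant; a current Category C Notice is held — every condition holds. Applying paragraphs (h)–(l): (h) would limit (d) — the reportable unit count is 88, below the 106 limit — but (i) sets (h) aside: (i) applies — the record's age is 29 years, meeting the 29 years threshold. (j) would limit (i) — aggregate throughput is 2,030 units, below the 2,220 units limit — but (k) sets (j) aside: (k) operates against (j): Farouk is the subject of the contract file. (l) is inapplicable (no current Provisional Registration is held), so (k) stands. (d) remains available.
Exception (e) is satisfied on its face — the contract file is an unadopted draft; the contract file is privileged. But: (m) operates against (e): a current Schedule 4 Clearance is held. (e) is therefore removed.

No — exception (d) applies; the Rothmere Water Board is not required to disclose the contract file.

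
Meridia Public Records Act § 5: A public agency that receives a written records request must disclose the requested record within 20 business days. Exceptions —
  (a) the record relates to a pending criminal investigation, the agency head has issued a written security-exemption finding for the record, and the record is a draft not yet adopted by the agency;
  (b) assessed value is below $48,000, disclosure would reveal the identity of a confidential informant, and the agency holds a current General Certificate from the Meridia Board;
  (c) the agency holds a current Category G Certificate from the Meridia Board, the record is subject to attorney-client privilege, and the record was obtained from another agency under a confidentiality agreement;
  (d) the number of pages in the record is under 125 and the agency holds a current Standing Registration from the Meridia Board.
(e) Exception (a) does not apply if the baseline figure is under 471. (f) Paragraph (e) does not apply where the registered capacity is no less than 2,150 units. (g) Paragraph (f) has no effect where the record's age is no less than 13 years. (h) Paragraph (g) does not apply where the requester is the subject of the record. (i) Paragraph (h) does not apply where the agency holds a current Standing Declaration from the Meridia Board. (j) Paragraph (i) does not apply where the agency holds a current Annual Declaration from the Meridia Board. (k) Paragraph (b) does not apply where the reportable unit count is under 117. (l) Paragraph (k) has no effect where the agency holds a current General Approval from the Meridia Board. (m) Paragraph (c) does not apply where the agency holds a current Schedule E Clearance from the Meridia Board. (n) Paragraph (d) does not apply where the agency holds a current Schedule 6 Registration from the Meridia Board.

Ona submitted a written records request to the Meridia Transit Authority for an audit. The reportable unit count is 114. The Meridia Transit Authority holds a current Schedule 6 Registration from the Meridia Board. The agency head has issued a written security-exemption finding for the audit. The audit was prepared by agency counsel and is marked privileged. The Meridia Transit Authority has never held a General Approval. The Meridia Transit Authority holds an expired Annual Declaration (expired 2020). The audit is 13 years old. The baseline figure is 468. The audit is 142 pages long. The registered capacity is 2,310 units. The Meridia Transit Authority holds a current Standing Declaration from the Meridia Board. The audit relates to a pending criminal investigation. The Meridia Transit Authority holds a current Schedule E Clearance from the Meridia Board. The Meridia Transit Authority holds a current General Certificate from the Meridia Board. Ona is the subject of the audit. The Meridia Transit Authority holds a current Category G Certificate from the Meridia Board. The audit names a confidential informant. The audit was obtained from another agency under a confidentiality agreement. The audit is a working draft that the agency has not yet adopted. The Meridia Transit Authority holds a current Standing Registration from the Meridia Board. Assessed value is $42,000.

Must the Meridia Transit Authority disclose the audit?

Exception (a) is satisfied on its face — the audit relates to a pending investigation; a written security-exemption finding has been issued; the audit is an unadopted draft. However, paragraphs (e)–(j) must be considered: (e) operates against (a): the baseline figure is 468, under the 471 limit. (f) would limit (e) — the registered capacity is 2,310 units, meeting the 2,150 units threshold — but (g) sets (f) aside: (g) operates against (f): the record's age is 13 years, meeting the 13 years threshold. (h) would limit (g) — Ona is the subject of the audit — but (i) sets (h) aside: (i) is engaged — a current Standing Declaration is held. (j) is inapplicable (the Annual Declaration is not current), so (i) stands. So (a) is unavailable.
Exception (b) is satisfied on its face — assessed value is $42,000, below the $48,000 limit; the audit names a confidential informant; a current General Certificate is held. But: (k) is engaged — the reportable unit count is 114, under the 117 limit. (l) is not triggered (no current General Approval is held), so (k) stands. So (b) is unavailable.
Exception (c): a current Category G Certificate is held; the audit is privileged; the audit was obtained under a confidentiality agreement — every condition holds. However, paragraph (m) must be considered: (m) operates against (c): a current Schedule E Clearance is held. So (c) is unavailable.
Exception (d) fails — the number of pages in the record is 142, not under 125.
No exception applies. The general rule governs.

Yes — the Meridia Transit Authority must disclose the audit.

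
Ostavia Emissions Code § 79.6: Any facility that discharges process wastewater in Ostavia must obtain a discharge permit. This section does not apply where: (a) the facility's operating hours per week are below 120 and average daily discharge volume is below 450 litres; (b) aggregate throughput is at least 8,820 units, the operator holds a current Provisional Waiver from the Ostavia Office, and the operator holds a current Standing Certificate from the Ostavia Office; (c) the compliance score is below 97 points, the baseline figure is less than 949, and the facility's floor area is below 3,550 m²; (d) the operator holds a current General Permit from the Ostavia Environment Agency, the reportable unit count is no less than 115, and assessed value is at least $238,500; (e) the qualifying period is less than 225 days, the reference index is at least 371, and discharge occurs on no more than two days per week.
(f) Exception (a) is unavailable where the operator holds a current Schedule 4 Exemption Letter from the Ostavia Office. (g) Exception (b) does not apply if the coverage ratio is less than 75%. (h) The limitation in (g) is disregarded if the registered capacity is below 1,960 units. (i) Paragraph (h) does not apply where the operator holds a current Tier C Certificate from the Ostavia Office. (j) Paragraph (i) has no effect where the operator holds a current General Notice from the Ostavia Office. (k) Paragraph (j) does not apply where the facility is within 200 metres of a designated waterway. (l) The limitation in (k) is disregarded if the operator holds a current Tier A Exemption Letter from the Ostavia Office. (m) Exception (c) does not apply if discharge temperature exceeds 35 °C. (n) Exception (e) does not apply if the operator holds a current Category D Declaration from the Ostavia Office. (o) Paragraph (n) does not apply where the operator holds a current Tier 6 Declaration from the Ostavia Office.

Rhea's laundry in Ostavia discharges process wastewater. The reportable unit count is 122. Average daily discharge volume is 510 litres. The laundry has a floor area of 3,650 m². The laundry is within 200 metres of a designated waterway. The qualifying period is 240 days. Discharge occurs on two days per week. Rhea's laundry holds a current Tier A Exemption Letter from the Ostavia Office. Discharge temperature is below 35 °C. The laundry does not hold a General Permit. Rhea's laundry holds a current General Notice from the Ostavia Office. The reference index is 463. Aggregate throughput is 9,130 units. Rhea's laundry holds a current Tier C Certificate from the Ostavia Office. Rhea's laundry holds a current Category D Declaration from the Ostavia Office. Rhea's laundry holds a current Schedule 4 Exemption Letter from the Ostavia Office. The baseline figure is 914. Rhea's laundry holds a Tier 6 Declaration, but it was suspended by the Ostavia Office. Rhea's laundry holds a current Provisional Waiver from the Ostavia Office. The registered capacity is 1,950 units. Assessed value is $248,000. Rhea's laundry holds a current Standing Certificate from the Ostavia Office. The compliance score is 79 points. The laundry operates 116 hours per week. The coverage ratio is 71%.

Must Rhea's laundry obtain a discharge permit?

No — exception (b) applies; Rhea's laundry is not required to obtain a discharge permit.

Exception (a) fails — average daily discharge volume is 510 litres, not below 450 litres.
Exception (b) is satisfied on its face — aggregate throughput is 9,130 units, meeting the 8,820 units threshold; a current Provisional Waiver is held; a current Standing Certificate is held. Applying paragraphs (g)–(l): (g) is engaged (the coverage ratio is 71%, less than the 75% limit), but is overridden by (h): (h) applies — the registered capacity is 1,950 units, below the 1,960 units limit. (i) would limit (h) — a current Tier C Certificate is held — but (j) sets (i) aside: (j) is engaged — a current General Notice is held. (k) operates (the laundry is within 200 m of a designated waterway), but is overridden by (l): (l) operates against (k): a current Tier A Exemption Letter is held. Exception (b) stands.
Exception (c) fails — the facility's floor area is 3,650 m², not below 3,550 m².
Exception (d) fails — no General Permit is held.
Exception (e) does not apply: the qualifying period is 240 days, not less than 225 days.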